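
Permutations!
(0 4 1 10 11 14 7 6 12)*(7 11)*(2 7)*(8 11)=(0 4 1 10 2 7 6 12)(8 11 14)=[4, 10, 7, 3, 1, 5, 12, 6, 11, 9, 2, 14, 0, 13, 8]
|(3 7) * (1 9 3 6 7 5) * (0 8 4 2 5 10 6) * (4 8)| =10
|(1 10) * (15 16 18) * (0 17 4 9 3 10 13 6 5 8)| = |(0 17 4 9 3 10 1 13 6 5 8)(15 16 18)| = 33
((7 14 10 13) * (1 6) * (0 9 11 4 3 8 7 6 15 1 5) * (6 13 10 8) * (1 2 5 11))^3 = ((0 9 1 15 2 5)(3 6 11 4)(7 14 8))^3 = (0 15)(1 5)(2 9)(3 4 11 6)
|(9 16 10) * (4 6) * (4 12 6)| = |(6 12)(9 16 10)| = 6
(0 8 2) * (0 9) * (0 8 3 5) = (0 3 5)(2 9 8) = [3, 1, 9, 5, 4, 0, 6, 7, 2, 8]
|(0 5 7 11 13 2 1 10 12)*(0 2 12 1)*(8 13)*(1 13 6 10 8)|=11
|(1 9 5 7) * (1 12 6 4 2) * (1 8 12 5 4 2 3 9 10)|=|(1 10)(2 8 12 6)(3 9 4)(5 7)|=12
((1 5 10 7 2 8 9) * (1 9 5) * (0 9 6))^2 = (0 6 9)(2 5 7 8 10)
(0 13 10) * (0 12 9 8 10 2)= (0 13 2)(8 10 12 9)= [13, 1, 0, 3, 4, 5, 6, 7, 10, 8, 12, 11, 9, 2]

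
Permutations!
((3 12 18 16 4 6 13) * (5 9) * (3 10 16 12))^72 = ((4 6 13 10 16)(5 9)(12 18))^72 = (18)(4 13 16 6 10)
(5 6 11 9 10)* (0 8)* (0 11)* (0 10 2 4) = [8, 1, 4, 3, 0, 6, 10, 7, 11, 2, 5, 9] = (0 8 11 9 2 4)(5 6 10)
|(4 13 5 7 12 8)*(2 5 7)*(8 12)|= 4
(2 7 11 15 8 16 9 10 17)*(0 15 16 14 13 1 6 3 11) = (0 15 8 14 13 1 6 3 11 16 9 10 17 2 7) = [15, 6, 7, 11, 4, 5, 3, 0, 14, 10, 17, 16, 12, 1, 13, 8, 9, 2]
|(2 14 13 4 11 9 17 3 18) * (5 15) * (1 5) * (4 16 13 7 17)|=6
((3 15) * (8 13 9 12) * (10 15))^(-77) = (3 10 15)(8 12 9 13)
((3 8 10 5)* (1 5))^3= (1 8 5 10 3)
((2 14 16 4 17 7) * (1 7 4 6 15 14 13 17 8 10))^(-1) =(1 10 8 4 17 13 2 7)(6 16 14 15)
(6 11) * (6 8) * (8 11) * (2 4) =(11)(2 4)(6 8) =[0, 1, 4, 3, 2, 5, 8, 7, 6, 9, 10, 11]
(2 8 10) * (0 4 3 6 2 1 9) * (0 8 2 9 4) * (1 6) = (1 4 3)(6 9 8 10) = [0, 4, 2, 1, 3, 5, 9, 7, 10, 8, 6]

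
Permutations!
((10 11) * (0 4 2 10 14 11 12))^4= (14)(0 12 10 2 4)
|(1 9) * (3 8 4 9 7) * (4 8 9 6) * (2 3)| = |(1 7 2 3 9)(4 6)| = 10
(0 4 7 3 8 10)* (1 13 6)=(0 4 7 3 8 10)(1 13 6)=[4, 13, 2, 8, 7, 5, 1, 3, 10, 9, 0, 11, 12, 6]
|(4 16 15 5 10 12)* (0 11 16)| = |(0 11 16 15 5 10 12 4)| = 8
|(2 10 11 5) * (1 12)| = |(1 12)(2 10 11 5)| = 4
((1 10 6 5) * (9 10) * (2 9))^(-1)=(1 5 6 10 9 2)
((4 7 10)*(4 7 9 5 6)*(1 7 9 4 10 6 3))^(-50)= (1 3 5 9 10 6 7)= ((1 7 6 10 9 5 3))^(-50)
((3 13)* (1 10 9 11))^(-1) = (1 11 9 10)(3 13)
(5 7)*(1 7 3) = [0, 7, 2, 1, 4, 3, 6, 5] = (1 7 5 3)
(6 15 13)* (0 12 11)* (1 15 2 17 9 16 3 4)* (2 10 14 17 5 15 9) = (0 12 11)(1 9 16 3 4)(2 5 15 13 6 10 14 17) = [12, 9, 5, 4, 1, 15, 10, 7, 8, 16, 14, 0, 11, 6, 17, 13, 3, 2]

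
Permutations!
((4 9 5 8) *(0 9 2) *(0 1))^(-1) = (0 1 2 4 8 5 9)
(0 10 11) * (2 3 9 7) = (0 10 11)(2 3 9 7) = [10, 1, 3, 9, 4, 5, 6, 2, 8, 7, 11, 0]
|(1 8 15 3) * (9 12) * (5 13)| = 4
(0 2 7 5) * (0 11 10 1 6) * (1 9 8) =(0 2 7 5 11 10 9 8 1 6) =[2, 6, 7, 3, 4, 11, 0, 5, 1, 8, 9, 10]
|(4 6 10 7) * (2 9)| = |(2 9)(4 6 10 7)| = 4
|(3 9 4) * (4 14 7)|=5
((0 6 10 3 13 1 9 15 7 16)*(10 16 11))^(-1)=((0 6 16)(1 9 15 7 11 10 3 13))^(-1)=(0 16 6)(1 13 3 10 11 7 15 9)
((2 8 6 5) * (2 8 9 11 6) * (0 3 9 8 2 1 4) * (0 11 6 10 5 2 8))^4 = ((0 3 9 6 2)(1 4 11 10 5 8))^4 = (0 2 6 9 3)(1 5 11)(4 8 10)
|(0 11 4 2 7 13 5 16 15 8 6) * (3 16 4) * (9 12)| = 70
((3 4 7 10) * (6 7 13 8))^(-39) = (3 8 10 13 7 4 6)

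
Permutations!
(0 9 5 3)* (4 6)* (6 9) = (0 6 4 9 5 3) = [6, 1, 2, 0, 9, 3, 4, 7, 8, 5]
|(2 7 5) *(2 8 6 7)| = 4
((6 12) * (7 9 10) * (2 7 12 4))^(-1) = ((2 7 9 10 12 6 4))^(-1) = (2 4 6 12 10 9 7)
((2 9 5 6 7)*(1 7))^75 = (1 9)(2 6)(5 7) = ((1 7 2 9 5 6))^75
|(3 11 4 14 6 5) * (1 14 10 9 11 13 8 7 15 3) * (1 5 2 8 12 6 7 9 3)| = 20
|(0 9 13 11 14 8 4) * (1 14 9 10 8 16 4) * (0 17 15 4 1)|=3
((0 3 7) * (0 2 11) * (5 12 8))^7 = (0 7 11 3 2)(5 12 8)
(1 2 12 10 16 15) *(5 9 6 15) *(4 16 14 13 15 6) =(1 2 12 10 14 13 15)(4 16 5 9) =[0, 2, 12, 3, 16, 9, 6, 7, 8, 4, 14, 11, 10, 15, 13, 1, 5]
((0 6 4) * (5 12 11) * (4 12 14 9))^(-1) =(0 4 9 14 5 11 12 6)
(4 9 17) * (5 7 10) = [0, 1, 2, 3, 9, 7, 6, 10, 8, 17, 5, 11, 12, 13, 14, 15, 16, 4] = (4 9 17)(5 7 10)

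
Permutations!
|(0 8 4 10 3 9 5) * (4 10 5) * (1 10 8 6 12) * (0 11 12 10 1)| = 9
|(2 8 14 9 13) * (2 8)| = 4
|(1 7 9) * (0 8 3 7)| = 6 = |(0 8 3 7 9 1)|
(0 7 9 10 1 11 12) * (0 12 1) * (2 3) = (12)(0 7 9 10)(1 11)(2 3) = [7, 11, 3, 2, 4, 5, 6, 9, 8, 10, 0, 1, 12]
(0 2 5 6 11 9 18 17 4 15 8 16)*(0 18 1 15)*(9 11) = (0 2 5 6 9 1 15 8 16 18 17 4) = [2, 15, 5, 3, 0, 6, 9, 7, 16, 1, 10, 11, 12, 13, 14, 8, 18, 4, 17]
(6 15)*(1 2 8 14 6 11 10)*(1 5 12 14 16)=[0, 2, 8, 3, 4, 12, 15, 7, 16, 9, 5, 10, 14, 13, 6, 11, 1]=(1 2 8 16)(5 12 14 6 15 11 10)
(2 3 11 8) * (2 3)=[0, 1, 2, 11, 4, 5, 6, 7, 3, 9, 10, 8]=(3 11 8)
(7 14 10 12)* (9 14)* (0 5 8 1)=[5, 0, 2, 3, 4, 8, 6, 9, 1, 14, 12, 11, 7, 13, 10]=(0 5 8 1)(7 9 14 10 12)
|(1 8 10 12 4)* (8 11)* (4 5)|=|(1 11 8 10 12 5 4)|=7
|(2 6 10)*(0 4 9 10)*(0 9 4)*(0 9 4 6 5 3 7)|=|(0 9 10 2 5 3 7)(4 6)|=14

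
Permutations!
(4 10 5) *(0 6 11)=(0 6 11)(4 10 5)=[6, 1, 2, 3, 10, 4, 11, 7, 8, 9, 5, 0]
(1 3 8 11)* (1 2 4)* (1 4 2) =[0, 3, 2, 8, 4, 5, 6, 7, 11, 9, 10, 1] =(1 3 8 11)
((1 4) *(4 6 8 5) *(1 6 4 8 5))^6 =(1 4 6 5 8)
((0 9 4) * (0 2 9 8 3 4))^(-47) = (0 8 3 4 2 9) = ((0 8 3 4 2 9))^(-47)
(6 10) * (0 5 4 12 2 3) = (0 5 4 12 2 3)(6 10) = [5, 1, 3, 0, 12, 4, 10, 7, 8, 9, 6, 11, 2]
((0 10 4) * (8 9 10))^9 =(0 4 10 9 8)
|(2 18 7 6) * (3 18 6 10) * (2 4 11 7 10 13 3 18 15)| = 8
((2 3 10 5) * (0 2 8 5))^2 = (0 3)(2 10) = ((0 2 3 10)(5 8))^2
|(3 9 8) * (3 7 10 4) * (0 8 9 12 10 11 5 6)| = 12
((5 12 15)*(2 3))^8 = ((2 3)(5 12 15))^8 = (5 15 12)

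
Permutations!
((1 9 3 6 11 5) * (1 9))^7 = ((3 6 11 5 9))^7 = (3 11 9 6 5)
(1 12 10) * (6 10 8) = (1 12 8 6 10) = [0, 12, 2, 3, 4, 5, 10, 7, 6, 9, 1, 11, 8]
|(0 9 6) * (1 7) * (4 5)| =6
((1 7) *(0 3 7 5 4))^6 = (7)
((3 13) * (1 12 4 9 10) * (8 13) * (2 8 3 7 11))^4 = (1 10 9 4 12)(2 11 7 13 8)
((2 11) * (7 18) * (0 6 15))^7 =(0 6 15)(2 11)(7 18) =((0 6 15)(2 11)(7 18))^7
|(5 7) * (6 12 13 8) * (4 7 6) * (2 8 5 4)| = 4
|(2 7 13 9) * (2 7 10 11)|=3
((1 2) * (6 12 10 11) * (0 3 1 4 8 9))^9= ((0 3 1 2 4 8 9)(6 12 10 11))^9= (0 1 4 9 3 2 8)(6 12 10 11)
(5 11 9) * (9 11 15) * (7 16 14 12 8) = (5 15 9)(7 16 14 12 8) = [0, 1, 2, 3, 4, 15, 6, 16, 7, 5, 10, 11, 8, 13, 12, 9, 14]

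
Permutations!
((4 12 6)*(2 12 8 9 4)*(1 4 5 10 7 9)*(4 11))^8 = (2 6 12)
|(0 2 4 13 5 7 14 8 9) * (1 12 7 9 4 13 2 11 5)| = 8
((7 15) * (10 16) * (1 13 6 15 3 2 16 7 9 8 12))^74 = ((1 13 6 15 9 8 12)(2 16 10 7 3))^74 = (1 9 13 8 6 12 15)(2 3 7 10 16)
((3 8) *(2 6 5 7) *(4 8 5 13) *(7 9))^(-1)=((2 6 13 4 8 3 5 9 7))^(-1)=(2 7 9 5 3 8 4 13 6)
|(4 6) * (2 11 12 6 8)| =6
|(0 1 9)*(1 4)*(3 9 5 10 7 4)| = |(0 3 9)(1 5 10 7 4)| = 15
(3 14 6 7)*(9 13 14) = (3 9 13 14 6 7) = [0, 1, 2, 9, 4, 5, 7, 3, 8, 13, 10, 11, 12, 14, 6]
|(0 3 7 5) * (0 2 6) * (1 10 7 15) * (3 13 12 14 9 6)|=|(0 13 12 14 9 6)(1 10 7 5 2 3 15)|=42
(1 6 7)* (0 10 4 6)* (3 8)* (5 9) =[10, 0, 2, 8, 6, 9, 7, 1, 3, 5, 4] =(0 10 4 6 7 1)(3 8)(5 9)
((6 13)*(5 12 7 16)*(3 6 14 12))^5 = (3 7 13 5 12 6 16 14) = ((3 6 13 14 12 7 16 5))^5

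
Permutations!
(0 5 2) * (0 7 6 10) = (0 5 2 7 6 10) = [5, 1, 7, 3, 4, 2, 10, 6, 8, 9, 0]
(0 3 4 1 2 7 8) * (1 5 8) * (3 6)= (0 6 3 4 5 8)(1 2 7)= [6, 2, 7, 4, 5, 8, 3, 1, 0]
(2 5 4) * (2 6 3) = [0, 1, 5, 2, 6, 4, 3] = (2 5 4 6 3)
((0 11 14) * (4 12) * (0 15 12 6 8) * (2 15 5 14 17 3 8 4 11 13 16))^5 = ((0 13 16 2 15 12 11 17 3 8)(4 6)(5 14))^5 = (0 12)(2 3)(4 6)(5 14)(8 15)(11 13)(16 17)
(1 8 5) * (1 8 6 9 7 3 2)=[0, 6, 1, 2, 4, 8, 9, 3, 5, 7]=(1 6 9 7 3 2)(5 8)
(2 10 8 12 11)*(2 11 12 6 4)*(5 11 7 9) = (12)(2 10 8 6 4)(5 11 7 9) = [0, 1, 10, 3, 2, 11, 4, 9, 6, 5, 8, 7, 12]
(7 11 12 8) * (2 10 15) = (2 10 15)(7 11 12 8) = [0, 1, 10, 3, 4, 5, 6, 11, 7, 9, 15, 12, 8, 13, 14, 2]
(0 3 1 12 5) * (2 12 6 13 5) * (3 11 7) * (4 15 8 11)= (0 4 15 8 11 7 3 1 6 13 5)(2 12)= [4, 6, 12, 1, 15, 0, 13, 3, 11, 9, 10, 7, 2, 5, 14, 8]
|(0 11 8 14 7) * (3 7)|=6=|(0 11 8 14 3 7)|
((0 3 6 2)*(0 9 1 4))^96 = ((0 3 6 2 9 1 4))^96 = (0 1 2 3 4 9 6)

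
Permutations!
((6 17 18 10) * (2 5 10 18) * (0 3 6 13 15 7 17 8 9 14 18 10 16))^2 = (0 6 9 18 13 7 2 16 3 8 14 10 15 17 5)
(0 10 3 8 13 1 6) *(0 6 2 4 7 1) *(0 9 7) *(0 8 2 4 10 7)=[7, 4, 10, 2, 8, 5, 6, 1, 13, 0, 3, 11, 12, 9]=(0 7 1 4 8 13 9)(2 10 3)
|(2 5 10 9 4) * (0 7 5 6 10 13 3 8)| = 30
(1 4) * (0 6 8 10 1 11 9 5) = (0 6 8 10 1 4 11 9 5) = [6, 4, 2, 3, 11, 0, 8, 7, 10, 5, 1, 9]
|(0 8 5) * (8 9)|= 4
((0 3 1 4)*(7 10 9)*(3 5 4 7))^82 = (0 5 4)(1 10 3 7 9)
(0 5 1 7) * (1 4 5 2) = (0 2 1 7)(4 5) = [2, 7, 1, 3, 5, 4, 6, 0]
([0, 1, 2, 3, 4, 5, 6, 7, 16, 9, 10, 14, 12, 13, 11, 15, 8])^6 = (16)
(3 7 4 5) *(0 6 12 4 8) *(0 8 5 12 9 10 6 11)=(0 11)(3 7 5)(4 12)(6 9 10)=[11, 1, 2, 7, 12, 3, 9, 5, 8, 10, 6, 0, 4]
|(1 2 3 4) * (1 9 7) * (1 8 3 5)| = |(1 2 5)(3 4 9 7 8)| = 15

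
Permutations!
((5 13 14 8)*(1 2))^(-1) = ((1 2)(5 13 14 8))^(-1) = (1 2)(5 8 14 13)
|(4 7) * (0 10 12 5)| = |(0 10 12 5)(4 7)| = 4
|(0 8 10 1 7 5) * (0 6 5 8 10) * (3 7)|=6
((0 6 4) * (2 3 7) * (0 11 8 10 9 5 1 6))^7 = (1 5 9 10 8 11 4 6)(2 3 7)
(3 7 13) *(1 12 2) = [0, 12, 1, 7, 4, 5, 6, 13, 8, 9, 10, 11, 2, 3] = (1 12 2)(3 7 13)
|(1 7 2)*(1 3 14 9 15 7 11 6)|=6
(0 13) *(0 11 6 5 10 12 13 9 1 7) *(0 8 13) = (0 9 1 7 8 13 11 6 5 10 12) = [9, 7, 2, 3, 4, 10, 5, 8, 13, 1, 12, 6, 0, 11]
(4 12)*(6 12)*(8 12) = (4 6 8 12) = [0, 1, 2, 3, 6, 5, 8, 7, 12, 9, 10, 11, 4]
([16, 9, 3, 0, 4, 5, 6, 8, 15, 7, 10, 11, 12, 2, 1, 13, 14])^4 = [9, 15, 14, 1, 4, 5, 6, 2, 3, 13, 10, 11, 12, 16, 8, 0, 7]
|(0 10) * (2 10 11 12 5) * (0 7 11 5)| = |(0 5 2 10 7 11 12)| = 7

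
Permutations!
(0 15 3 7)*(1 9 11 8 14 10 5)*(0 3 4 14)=(0 15 4 14 10 5 1 9 11 8)(3 7)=[15, 9, 2, 7, 14, 1, 6, 3, 0, 11, 5, 8, 12, 13, 10, 4]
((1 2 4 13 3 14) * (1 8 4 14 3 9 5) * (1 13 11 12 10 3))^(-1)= ((1 2 14 8 4 11 12 10 3)(5 13 9))^(-1)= (1 3 10 12 11 4 8 14 2)(5 9 13)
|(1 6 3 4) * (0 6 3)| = 6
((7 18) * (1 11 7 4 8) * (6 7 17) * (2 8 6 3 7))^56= (1 4 17 2 7)(3 8 18 11 6)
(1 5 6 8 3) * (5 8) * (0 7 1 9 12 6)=(0 7 1 8 3 9 12 6 5)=[7, 8, 2, 9, 4, 0, 5, 1, 3, 12, 10, 11, 6]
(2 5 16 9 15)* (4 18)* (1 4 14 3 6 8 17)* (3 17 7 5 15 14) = (1 4 18 3 6 8 7 5 16 9 14 17)(2 15) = [0, 4, 15, 6, 18, 16, 8, 5, 7, 14, 10, 11, 12, 13, 17, 2, 9, 1, 3]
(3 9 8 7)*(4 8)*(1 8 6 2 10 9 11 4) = [0, 8, 10, 11, 6, 5, 2, 3, 7, 1, 9, 4] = (1 8 7 3 11 4 6 2 10 9)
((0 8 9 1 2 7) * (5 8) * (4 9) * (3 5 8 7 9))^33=(9)(0 3)(4 7)(5 8)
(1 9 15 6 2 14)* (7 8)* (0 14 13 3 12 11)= (0 14 1 9 15 6 2 13 3 12 11)(7 8)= [14, 9, 13, 12, 4, 5, 2, 8, 7, 15, 10, 0, 11, 3, 1, 6]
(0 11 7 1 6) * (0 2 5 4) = (0 11 7 1 6 2 5 4) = [11, 6, 5, 3, 0, 4, 2, 1, 8, 9, 10, 7]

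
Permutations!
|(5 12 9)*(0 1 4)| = |(0 1 4)(5 12 9)| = 3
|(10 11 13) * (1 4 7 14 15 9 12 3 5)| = 9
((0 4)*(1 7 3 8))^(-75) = (0 4)(1 7 3 8)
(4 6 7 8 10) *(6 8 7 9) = (4 8 10)(6 9) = [0, 1, 2, 3, 8, 5, 9, 7, 10, 6, 4]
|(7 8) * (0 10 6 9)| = 4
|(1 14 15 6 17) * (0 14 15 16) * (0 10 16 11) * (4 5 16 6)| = 24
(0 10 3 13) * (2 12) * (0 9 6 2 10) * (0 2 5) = [2, 1, 12, 13, 4, 0, 5, 7, 8, 6, 3, 11, 10, 9] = (0 2 12 10 3 13 9 6 5)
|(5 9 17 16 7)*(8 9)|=|(5 8 9 17 16 7)|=6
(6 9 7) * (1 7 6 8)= [0, 7, 2, 3, 4, 5, 9, 8, 1, 6]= (1 7 8)(6 9)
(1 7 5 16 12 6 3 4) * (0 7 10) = [7, 10, 2, 4, 1, 16, 3, 5, 8, 9, 0, 11, 6, 13, 14, 15, 12] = (0 7 5 16 12 6 3 4 1 10)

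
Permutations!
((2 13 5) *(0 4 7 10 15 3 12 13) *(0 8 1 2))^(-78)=((0 4 7 10 15 3 12 13 5)(1 2 8))^(-78)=(0 10 12)(3 5 7)(4 15 13)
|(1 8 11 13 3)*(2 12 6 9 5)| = 5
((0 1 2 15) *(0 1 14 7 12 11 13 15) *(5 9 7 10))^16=((0 14 10 5 9 7 12 11 13 15 1 2))^16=(0 9 13)(1 10 12)(2 5 11)(7 15 14)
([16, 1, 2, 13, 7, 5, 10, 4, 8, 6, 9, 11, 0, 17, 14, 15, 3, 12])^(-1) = (0 12 17 13 3 16)(4 7)(6 9 10)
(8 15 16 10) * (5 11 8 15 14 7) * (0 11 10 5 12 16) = [11, 1, 2, 3, 4, 10, 6, 12, 14, 9, 15, 8, 16, 13, 7, 0, 5] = (0 11 8 14 7 12 16 5 10 15)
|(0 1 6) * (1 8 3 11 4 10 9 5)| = |(0 8 3 11 4 10 9 5 1 6)| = 10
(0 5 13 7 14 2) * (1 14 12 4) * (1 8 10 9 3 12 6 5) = [1, 14, 0, 12, 8, 13, 5, 6, 10, 3, 9, 11, 4, 7, 2] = (0 1 14 2)(3 12 4 8 10 9)(5 13 7 6)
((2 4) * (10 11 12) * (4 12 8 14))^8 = ((2 12 10 11 8 14 4))^8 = (2 12 10 11 8 14 4)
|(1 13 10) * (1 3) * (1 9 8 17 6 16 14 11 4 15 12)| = |(1 13 10 3 9 8 17 6 16 14 11 4 15 12)| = 14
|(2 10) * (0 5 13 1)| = 4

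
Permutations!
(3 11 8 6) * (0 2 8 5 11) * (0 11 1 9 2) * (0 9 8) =(0 9 2)(1 8 6 3 11 5) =[9, 8, 0, 11, 4, 1, 3, 7, 6, 2, 10, 5]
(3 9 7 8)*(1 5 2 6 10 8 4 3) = (1 5 2 6 10 8)(3 9 7 4) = [0, 5, 6, 9, 3, 2, 10, 4, 1, 7, 8]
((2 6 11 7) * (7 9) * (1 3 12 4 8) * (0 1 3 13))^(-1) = ((0 1 13)(2 6 11 9 7)(3 12 4 8))^(-1) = (0 13 1)(2 7 9 11 6)(3 8 4 12)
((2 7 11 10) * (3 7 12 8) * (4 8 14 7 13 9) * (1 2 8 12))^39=(1 2)(3 8 10 11 7 14 12 4 9 13)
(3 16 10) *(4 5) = (3 16 10)(4 5) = [0, 1, 2, 16, 5, 4, 6, 7, 8, 9, 3, 11, 12, 13, 14, 15, 10]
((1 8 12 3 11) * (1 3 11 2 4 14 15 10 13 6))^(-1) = (1 6 13 10 15 14 4 2 3 11 12 8)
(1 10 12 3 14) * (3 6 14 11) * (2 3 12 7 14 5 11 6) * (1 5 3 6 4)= [0, 10, 6, 4, 1, 11, 3, 14, 8, 9, 7, 12, 2, 13, 5]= (1 10 7 14 5 11 12 2 6 3 4)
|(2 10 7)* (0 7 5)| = 5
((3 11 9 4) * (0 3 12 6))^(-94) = ((0 3 11 9 4 12 6))^(-94) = (0 4 3 12 11 6 9)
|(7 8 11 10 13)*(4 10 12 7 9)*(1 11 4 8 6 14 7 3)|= 60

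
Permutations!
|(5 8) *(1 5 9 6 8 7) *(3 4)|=|(1 5 7)(3 4)(6 8 9)|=6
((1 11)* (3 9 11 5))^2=((1 5 3 9 11))^2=(1 3 11 5 9)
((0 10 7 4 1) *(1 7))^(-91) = ((0 10 1)(4 7))^(-91) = (0 1 10)(4 7)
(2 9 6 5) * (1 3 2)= (1 3 2 9 6 5)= [0, 3, 9, 2, 4, 1, 5, 7, 8, 6]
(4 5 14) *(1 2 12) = (1 2 12)(4 5 14) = [0, 2, 12, 3, 5, 14, 6, 7, 8, 9, 10, 11, 1, 13, 4]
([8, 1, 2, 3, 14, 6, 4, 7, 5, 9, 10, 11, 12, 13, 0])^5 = [14, 1, 2, 3, 6, 8, 5, 7, 0, 9, 10, 11, 12, 13, 4]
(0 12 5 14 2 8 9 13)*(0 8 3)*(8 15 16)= [12, 1, 3, 0, 4, 14, 6, 7, 9, 13, 10, 11, 5, 15, 2, 16, 8]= (0 12 5 14 2 3)(8 9 13 15 16)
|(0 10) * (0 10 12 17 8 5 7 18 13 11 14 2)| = |(0 12 17 8 5 7 18 13 11 14 2)| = 11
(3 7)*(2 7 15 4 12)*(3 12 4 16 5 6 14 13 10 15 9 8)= (2 7 12)(3 9 8)(5 6 14 13 10 15 16)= [0, 1, 7, 9, 4, 6, 14, 12, 3, 8, 15, 11, 2, 10, 13, 16, 5]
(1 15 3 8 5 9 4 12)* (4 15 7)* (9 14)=(1 7 4 12)(3 8 5 14 9 15)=[0, 7, 2, 8, 12, 14, 6, 4, 5, 15, 10, 11, 1, 13, 9, 3]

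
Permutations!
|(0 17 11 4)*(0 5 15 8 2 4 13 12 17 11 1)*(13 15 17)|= 18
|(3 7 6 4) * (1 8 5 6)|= 7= |(1 8 5 6 4 3 7)|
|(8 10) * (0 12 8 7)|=|(0 12 8 10 7)|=5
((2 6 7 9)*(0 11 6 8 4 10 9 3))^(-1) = (0 3 7 6 11)(2 9 10 4 8)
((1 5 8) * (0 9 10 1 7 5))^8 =(10)(5 7 8)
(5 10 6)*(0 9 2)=(0 9 2)(5 10 6)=[9, 1, 0, 3, 4, 10, 5, 7, 8, 2, 6]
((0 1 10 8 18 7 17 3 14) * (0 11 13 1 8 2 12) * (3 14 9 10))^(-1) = (0 12 2 10 9 3 1 13 11 14 17 7 18 8) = ((0 8 18 7 17 14 11 13 1 3 9 10 2 12))^(-1)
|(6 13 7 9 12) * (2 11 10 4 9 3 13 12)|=30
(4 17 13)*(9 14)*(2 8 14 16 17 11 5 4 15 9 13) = [0, 1, 8, 3, 11, 4, 6, 7, 14, 16, 10, 5, 12, 15, 13, 9, 17, 2] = (2 8 14 13 15 9 16 17)(4 11 5)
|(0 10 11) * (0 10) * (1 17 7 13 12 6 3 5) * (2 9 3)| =10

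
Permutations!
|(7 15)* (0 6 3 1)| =4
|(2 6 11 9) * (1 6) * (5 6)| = |(1 5 6 11 9 2)| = 6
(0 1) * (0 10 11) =(0 1 10 11) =[1, 10, 2, 3, 4, 5, 6, 7, 8, 9, 11, 0]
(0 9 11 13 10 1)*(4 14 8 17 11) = [9, 0, 2, 3, 14, 5, 6, 7, 17, 4, 1, 13, 12, 10, 8, 15, 16, 11] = (0 9 4 14 8 17 11 13 10 1)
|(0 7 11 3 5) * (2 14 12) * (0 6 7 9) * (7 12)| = |(0 9)(2 14 7 11 3 5 6 12)| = 8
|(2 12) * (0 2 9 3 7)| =|(0 2 12 9 3 7)| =6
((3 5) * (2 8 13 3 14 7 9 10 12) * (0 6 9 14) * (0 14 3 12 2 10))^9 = (2 10 12 13 8)(3 5 14 7)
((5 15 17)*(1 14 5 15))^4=((1 14 5)(15 17))^4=(17)(1 14 5)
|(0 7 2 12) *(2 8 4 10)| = 7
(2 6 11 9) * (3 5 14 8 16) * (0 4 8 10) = (0 4 8 16 3 5 14 10)(2 6 11 9) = [4, 1, 6, 5, 8, 14, 11, 7, 16, 2, 0, 9, 12, 13, 10, 15, 3]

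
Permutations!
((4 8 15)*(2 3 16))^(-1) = (2 16 3)(4 15 8)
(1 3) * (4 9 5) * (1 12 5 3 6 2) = (1 6 2)(3 12 5 4 9) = [0, 6, 1, 12, 9, 4, 2, 7, 8, 3, 10, 11, 5]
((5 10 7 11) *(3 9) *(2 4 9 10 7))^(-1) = ((2 4 9 3 10)(5 7 11))^(-1) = (2 10 3 9 4)(5 11 7)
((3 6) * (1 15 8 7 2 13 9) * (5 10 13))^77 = ((1 15 8 7 2 5 10 13 9)(3 6))^77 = (1 5 15 10 8 13 7 9 2)(3 6)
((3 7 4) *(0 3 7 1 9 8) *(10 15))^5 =(4 7)(10 15)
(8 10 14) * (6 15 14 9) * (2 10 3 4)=(2 10 9 6 15 14 8 3 4)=[0, 1, 10, 4, 2, 5, 15, 7, 3, 6, 9, 11, 12, 13, 8, 14]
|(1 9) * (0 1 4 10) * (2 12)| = |(0 1 9 4 10)(2 12)| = 10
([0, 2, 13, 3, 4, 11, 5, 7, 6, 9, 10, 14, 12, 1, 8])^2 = [0, 13, 1, 3, 4, 14, 11, 7, 5, 9, 10, 8, 12, 2, 6]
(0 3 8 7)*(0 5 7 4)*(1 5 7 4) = (0 3 8 1 5 4) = [3, 5, 2, 8, 0, 4, 6, 7, 1]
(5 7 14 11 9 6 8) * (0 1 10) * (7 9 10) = [1, 7, 2, 3, 4, 9, 8, 14, 5, 6, 0, 10, 12, 13, 11] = (0 1 7 14 11 10)(5 9 6 8)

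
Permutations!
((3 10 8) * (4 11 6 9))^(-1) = (3 8 10)(4 9 6 11)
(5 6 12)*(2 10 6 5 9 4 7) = (2 10 6 12 9 4 7) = [0, 1, 10, 3, 7, 5, 12, 2, 8, 4, 6, 11, 9]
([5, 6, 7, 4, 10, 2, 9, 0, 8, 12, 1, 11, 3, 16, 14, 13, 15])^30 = [2, 9, 0, 10, 1, 7, 12, 5, 8, 3, 6, 11, 4, 13, 14, 15, 16]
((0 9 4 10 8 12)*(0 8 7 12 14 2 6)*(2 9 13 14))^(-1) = (0 6 2 8 12 7 10 4 9 14 13)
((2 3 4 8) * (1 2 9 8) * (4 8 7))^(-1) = (1 4 7 9 8 3 2) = ((1 2 3 8 9 7 4))^(-1)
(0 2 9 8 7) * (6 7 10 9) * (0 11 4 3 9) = (0 2 6 7 11 4 3 9 8 10) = [2, 1, 6, 9, 3, 5, 7, 11, 10, 8, 0, 4]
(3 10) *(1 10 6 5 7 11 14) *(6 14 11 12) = [0, 10, 2, 14, 4, 7, 5, 12, 8, 9, 3, 11, 6, 13, 1] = (1 10 3 14)(5 7 12 6)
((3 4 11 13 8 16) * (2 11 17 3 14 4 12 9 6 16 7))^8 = ((2 11 13 8 7)(3 12 9 6 16 14 4 17))^8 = (17)(2 8 11 7 13)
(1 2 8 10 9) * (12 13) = [0, 2, 8, 3, 4, 5, 6, 7, 10, 1, 9, 11, 13, 12] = (1 2 8 10 9)(12 13)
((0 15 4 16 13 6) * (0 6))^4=(0 13 16 4 15)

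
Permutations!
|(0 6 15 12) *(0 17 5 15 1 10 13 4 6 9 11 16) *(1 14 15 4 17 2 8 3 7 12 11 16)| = |(0 9 16)(1 10 13 17 5 4 6 14 15 11)(2 8 3 7 12)| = 30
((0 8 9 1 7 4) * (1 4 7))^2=((0 8 9 4))^2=(0 9)(4 8)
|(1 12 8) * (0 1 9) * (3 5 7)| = 15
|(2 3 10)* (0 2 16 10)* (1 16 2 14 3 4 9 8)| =21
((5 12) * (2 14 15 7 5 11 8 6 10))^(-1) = ((2 14 15 7 5 12 11 8 6 10))^(-1) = (2 10 6 8 11 12 5 7 15 14)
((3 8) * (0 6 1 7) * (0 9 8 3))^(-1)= ((0 6 1 7 9 8))^(-1)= (0 8 9 7 1 6)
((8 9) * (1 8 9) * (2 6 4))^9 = (9)(1 8)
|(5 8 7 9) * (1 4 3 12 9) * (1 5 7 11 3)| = 14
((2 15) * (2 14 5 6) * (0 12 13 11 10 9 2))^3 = ((0 12 13 11 10 9 2 15 14 5 6))^3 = (0 11 2 5 12 10 15 6 13 9 14)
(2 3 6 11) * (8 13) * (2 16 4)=(2 3 6 11 16 4)(8 13)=[0, 1, 3, 6, 2, 5, 11, 7, 13, 9, 10, 16, 12, 8, 14, 15, 4]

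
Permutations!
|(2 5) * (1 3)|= 2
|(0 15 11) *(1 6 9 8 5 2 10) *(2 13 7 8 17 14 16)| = 24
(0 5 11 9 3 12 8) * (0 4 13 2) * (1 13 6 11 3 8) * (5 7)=(0 7 5 3 12 1 13 2)(4 6 11 9 8)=[7, 13, 0, 12, 6, 3, 11, 5, 4, 8, 10, 9, 1, 2]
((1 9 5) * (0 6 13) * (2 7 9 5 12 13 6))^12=((0 2 7 9 12 13)(1 5))^12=(13)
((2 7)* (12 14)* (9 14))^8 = (9 12 14) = ((2 7)(9 14 12))^8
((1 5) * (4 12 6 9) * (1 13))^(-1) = ((1 5 13)(4 12 6 9))^(-1) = (1 13 5)(4 9 6 12)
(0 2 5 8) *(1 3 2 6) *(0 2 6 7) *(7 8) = [8, 3, 5, 6, 4, 7, 1, 0, 2] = (0 8 2 5 7)(1 3 6)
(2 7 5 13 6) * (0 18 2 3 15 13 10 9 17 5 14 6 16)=[18, 1, 7, 15, 4, 10, 3, 14, 8, 17, 9, 11, 12, 16, 6, 13, 0, 5, 2]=(0 18 2 7 14 6 3 15 13 16)(5 10 9 17)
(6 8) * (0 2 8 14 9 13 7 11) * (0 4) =(0 2 8 6 14 9 13 7 11 4) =[2, 1, 8, 3, 0, 5, 14, 11, 6, 13, 10, 4, 12, 7, 9]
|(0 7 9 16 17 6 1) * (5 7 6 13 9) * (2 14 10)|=|(0 6 1)(2 14 10)(5 7)(9 16 17 13)|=12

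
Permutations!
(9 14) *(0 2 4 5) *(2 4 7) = (0 4 5)(2 7)(9 14) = [4, 1, 7, 3, 5, 0, 6, 2, 8, 14, 10, 11, 12, 13, 9]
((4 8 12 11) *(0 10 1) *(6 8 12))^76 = ((0 10 1)(4 12 11)(6 8))^76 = (0 10 1)(4 12 11)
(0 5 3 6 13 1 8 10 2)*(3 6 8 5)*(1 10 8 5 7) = (0 3 5 6 13 10 2)(1 7) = [3, 7, 0, 5, 4, 6, 13, 1, 8, 9, 2, 11, 12, 10]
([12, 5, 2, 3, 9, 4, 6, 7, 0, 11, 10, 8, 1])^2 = [1, 4, 2, 3, 11, 9, 6, 7, 12, 8, 10, 0, 5]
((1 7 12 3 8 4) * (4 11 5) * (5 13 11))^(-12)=(13)(1 12 8 4 7 3 5)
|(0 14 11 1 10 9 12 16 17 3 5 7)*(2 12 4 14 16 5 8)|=|(0 16 17 3 8 2 12 5 7)(1 10 9 4 14 11)|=18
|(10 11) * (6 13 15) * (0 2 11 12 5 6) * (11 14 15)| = |(0 2 14 15)(5 6 13 11 10 12)| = 12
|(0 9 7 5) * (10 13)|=|(0 9 7 5)(10 13)|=4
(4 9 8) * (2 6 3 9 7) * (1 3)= (1 3 9 8 4 7 2 6)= [0, 3, 6, 9, 7, 5, 1, 2, 4, 8]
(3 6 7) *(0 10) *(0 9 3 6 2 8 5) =(0 10 9 3 2 8 5)(6 7) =[10, 1, 8, 2, 4, 0, 7, 6, 5, 3, 9]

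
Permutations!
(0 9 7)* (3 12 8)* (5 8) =(0 9 7)(3 12 5 8) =[9, 1, 2, 12, 4, 8, 6, 0, 3, 7, 10, 11, 5]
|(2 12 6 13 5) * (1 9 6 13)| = |(1 9 6)(2 12 13 5)| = 12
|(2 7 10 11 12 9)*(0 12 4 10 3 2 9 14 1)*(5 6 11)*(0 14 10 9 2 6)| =28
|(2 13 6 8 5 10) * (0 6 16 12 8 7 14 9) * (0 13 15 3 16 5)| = 14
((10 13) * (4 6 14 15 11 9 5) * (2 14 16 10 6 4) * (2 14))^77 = ((5 14 15 11 9)(6 16 10 13))^77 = (5 15 9 14 11)(6 16 10 13)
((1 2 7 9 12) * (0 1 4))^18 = (0 9 1 12 2 4 7)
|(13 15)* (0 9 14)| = 6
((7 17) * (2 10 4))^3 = ((2 10 4)(7 17))^3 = (7 17)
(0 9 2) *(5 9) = (0 5 9 2) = [5, 1, 0, 3, 4, 9, 6, 7, 8, 2]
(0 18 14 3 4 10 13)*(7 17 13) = (0 18 14 3 4 10 7 17 13) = [18, 1, 2, 4, 10, 5, 6, 17, 8, 9, 7, 11, 12, 0, 3, 15, 16, 13, 14]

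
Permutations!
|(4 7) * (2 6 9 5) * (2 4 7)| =|(2 6 9 5 4)| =5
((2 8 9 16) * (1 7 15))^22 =(1 7 15)(2 9)(8 16)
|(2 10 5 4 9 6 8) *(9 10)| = |(2 9 6 8)(4 10 5)| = 12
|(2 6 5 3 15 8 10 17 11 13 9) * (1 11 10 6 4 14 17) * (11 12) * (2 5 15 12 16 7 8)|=66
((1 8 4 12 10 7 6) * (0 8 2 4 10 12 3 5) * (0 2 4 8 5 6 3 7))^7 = (12)(0 2 10 5 8)(1 7 6 4 3)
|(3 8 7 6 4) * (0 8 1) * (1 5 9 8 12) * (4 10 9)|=|(0 12 1)(3 5 4)(6 10 9 8 7)|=15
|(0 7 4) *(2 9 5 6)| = 12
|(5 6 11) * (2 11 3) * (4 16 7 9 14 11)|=|(2 4 16 7 9 14 11 5 6 3)|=10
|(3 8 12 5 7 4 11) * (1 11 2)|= |(1 11 3 8 12 5 7 4 2)|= 9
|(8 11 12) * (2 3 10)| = |(2 3 10)(8 11 12)| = 3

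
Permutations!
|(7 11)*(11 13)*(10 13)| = 4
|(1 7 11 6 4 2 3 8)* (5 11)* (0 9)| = 18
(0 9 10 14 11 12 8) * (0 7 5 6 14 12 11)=(0 9 10 12 8 7 5 6 14)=[9, 1, 2, 3, 4, 6, 14, 5, 7, 10, 12, 11, 8, 13, 0]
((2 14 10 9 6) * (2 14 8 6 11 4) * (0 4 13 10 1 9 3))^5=((0 4 2 8 6 14 1 9 11 13 10 3))^5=(0 14 10 8 11 4 1 3 6 13 2 9)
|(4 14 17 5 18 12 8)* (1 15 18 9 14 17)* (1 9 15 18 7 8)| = |(1 18 12)(4 17 5 15 7 8)(9 14)| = 6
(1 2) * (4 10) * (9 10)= (1 2)(4 9 10)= [0, 2, 1, 3, 9, 5, 6, 7, 8, 10, 4]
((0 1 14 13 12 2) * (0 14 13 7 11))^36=((0 1 13 12 2 14 7 11))^36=(0 2)(1 14)(7 13)(11 12)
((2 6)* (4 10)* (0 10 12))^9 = (0 10 4 12)(2 6)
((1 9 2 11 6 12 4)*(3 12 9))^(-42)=(1 12)(2 6)(3 4)(9 11)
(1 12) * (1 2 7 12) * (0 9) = (0 9)(2 7 12) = [9, 1, 7, 3, 4, 5, 6, 12, 8, 0, 10, 11, 2]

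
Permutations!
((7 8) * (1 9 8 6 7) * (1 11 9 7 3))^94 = (1 6)(3 7)(8 11 9)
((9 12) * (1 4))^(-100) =(12) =((1 4)(9 12))^(-100)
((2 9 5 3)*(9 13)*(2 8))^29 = ((2 13 9 5 3 8))^29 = (2 8 3 5 9 13)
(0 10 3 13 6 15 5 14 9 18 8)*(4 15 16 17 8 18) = (18)(0 10 3 13 6 16 17 8)(4 15 5 14 9) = [10, 1, 2, 13, 15, 14, 16, 7, 0, 4, 3, 11, 12, 6, 9, 5, 17, 8, 18]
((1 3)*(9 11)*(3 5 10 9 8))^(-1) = ((1 5 10 9 11 8 3))^(-1) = (1 3 8 11 9 10 5)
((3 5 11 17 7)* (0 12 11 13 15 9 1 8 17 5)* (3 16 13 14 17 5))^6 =((0 12 11 3)(1 8 5 14 17 7 16 13 15 9))^6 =(0 11)(1 16 5 15 17)(3 12)(7 8 13 14 9)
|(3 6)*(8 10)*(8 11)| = |(3 6)(8 10 11)| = 6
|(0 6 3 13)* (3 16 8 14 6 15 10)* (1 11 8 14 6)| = |(0 15 10 3 13)(1 11 8 6 16 14)| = 30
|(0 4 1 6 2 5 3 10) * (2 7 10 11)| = 12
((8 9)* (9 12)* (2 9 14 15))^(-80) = (2 14 8)(9 15 12)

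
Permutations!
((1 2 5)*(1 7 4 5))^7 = ((1 2)(4 5 7))^7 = (1 2)(4 5 7)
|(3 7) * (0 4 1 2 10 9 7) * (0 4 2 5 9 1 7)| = |(0 2 10 1 5 9)(3 4 7)| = 6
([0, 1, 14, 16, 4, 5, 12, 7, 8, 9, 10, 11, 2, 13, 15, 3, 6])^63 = (16)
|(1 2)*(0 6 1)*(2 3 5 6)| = |(0 2)(1 3 5 6)| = 4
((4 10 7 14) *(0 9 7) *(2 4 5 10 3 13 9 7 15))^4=((0 7 14 5 10)(2 4 3 13 9 15))^4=(0 10 5 14 7)(2 9 3)(4 15 13)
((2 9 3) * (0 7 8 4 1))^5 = (2 3 9)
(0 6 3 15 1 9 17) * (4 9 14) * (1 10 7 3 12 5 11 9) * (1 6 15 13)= (0 15 10 7 3 13 1 14 4 6 12 5 11 9 17)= [15, 14, 2, 13, 6, 11, 12, 3, 8, 17, 7, 9, 5, 1, 4, 10, 16, 0]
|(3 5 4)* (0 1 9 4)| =|(0 1 9 4 3 5)| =6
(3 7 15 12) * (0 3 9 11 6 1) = (0 3 7 15 12 9 11 6 1) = [3, 0, 2, 7, 4, 5, 1, 15, 8, 11, 10, 6, 9, 13, 14, 12]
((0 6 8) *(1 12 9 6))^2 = (0 12 6)(1 9 8)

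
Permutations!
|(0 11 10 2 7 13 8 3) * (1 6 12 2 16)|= 12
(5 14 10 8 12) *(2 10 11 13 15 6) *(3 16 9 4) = (2 10 8 12 5 14 11 13 15 6)(3 16 9 4) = [0, 1, 10, 16, 3, 14, 2, 7, 12, 4, 8, 13, 5, 15, 11, 6, 9]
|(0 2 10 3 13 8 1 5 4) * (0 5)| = |(0 2 10 3 13 8 1)(4 5)| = 14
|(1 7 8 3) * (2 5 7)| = 6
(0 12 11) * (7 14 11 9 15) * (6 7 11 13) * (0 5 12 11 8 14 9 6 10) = (0 11 5 12 6 7 9 15 8 14 13 10) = [11, 1, 2, 3, 4, 12, 7, 9, 14, 15, 0, 5, 6, 10, 13, 8]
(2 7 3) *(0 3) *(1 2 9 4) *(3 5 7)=(0 5 7)(1 2 3 9 4)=[5, 2, 3, 9, 1, 7, 6, 0, 8, 4]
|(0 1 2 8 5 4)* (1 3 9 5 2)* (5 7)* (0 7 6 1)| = 30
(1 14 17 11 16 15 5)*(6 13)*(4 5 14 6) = (1 6 13 4 5)(11 16 15 14 17) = [0, 6, 2, 3, 5, 1, 13, 7, 8, 9, 10, 16, 12, 4, 17, 14, 15, 11]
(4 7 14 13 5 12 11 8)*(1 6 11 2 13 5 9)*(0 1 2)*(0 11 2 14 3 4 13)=(0 1 6 2)(3 4 7)(5 12 11 8 13 9 14)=[1, 6, 0, 4, 7, 12, 2, 3, 13, 14, 10, 8, 11, 9, 5]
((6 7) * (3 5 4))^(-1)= ((3 5 4)(6 7))^(-1)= (3 4 5)(6 7)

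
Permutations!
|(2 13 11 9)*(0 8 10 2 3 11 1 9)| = |(0 8 10 2 13 1 9 3 11)| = 9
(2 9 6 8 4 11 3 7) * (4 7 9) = (2 4 11 3 9 6 8 7) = [0, 1, 4, 9, 11, 5, 8, 2, 7, 6, 10, 3]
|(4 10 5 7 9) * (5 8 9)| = 4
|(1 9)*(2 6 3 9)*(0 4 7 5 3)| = |(0 4 7 5 3 9 1 2 6)| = 9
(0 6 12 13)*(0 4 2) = [6, 1, 0, 3, 2, 5, 12, 7, 8, 9, 10, 11, 13, 4] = (0 6 12 13 4 2)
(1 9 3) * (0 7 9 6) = (0 7 9 3 1 6) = [7, 6, 2, 1, 4, 5, 0, 9, 8, 3]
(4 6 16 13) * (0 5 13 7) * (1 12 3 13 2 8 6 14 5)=(0 1 12 3 13 4 14 5 2 8 6 16 7)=[1, 12, 8, 13, 14, 2, 16, 0, 6, 9, 10, 11, 3, 4, 5, 15, 7]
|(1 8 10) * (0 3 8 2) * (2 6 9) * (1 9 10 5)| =9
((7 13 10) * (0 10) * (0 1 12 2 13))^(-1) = (0 7 10)(1 13 2 12)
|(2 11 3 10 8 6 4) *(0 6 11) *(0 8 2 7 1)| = |(0 6 4 7 1)(2 8 11 3 10)| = 5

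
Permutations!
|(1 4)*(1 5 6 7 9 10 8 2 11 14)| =11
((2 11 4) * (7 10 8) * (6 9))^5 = (2 4 11)(6 9)(7 8 10)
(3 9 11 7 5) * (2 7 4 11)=(2 7 5 3 9)(4 11)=[0, 1, 7, 9, 11, 3, 6, 5, 8, 2, 10, 4]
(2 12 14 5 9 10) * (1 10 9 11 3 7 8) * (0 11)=(0 11 3 7 8 1 10 2 12 14 5)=[11, 10, 12, 7, 4, 0, 6, 8, 1, 9, 2, 3, 14, 13, 5]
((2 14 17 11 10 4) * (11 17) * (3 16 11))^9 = ((17)(2 14 3 16 11 10 4))^9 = (17)(2 3 11 4 14 16 10)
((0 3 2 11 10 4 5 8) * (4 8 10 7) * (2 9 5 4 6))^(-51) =(0 5)(2 11 7 6)(3 10)(8 9)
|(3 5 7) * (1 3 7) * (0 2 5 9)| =|(0 2 5 1 3 9)| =6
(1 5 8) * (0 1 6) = [1, 5, 2, 3, 4, 8, 0, 7, 6] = (0 1 5 8 6)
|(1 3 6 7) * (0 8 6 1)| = |(0 8 6 7)(1 3)| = 4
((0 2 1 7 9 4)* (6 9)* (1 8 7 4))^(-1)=((0 2 8 7 6 9 1 4))^(-1)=(0 4 1 9 6 7 8 2)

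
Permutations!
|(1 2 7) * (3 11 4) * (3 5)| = 12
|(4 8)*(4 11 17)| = 4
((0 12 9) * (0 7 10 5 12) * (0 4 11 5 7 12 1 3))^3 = ((0 4 11 5 1 3)(7 10)(9 12))^3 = (0 5)(1 4)(3 11)(7 10)(9 12)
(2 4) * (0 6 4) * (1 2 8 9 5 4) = [6, 2, 0, 3, 8, 4, 1, 7, 9, 5] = (0 6 1 2)(4 8 9 5)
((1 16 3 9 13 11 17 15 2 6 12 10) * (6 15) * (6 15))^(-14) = (1 12 2 17 13 3)(6 15 11 9 16 10)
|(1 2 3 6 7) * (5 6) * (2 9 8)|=8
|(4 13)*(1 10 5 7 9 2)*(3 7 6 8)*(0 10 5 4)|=|(0 10 4 13)(1 5 6 8 3 7 9 2)|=8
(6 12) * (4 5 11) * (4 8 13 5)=(5 11 8 13)(6 12)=[0, 1, 2, 3, 4, 11, 12, 7, 13, 9, 10, 8, 6, 5]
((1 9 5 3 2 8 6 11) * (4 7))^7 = ((1 9 5 3 2 8 6 11)(4 7))^7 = (1 11 6 8 2 3 5 9)(4 7)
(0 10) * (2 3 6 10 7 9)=[7, 1, 3, 6, 4, 5, 10, 9, 8, 2, 0]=(0 7 9 2 3 6 10)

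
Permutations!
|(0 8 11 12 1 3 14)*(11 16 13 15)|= 10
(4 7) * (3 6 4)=(3 6 4 7)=[0, 1, 2, 6, 7, 5, 4, 3]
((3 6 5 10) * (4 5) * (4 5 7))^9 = ((3 6 5 10)(4 7))^9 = (3 6 5 10)(4 7)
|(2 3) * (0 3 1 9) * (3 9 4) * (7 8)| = 4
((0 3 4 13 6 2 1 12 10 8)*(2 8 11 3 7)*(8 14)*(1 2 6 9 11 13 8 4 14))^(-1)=(0 8 4 14 3 11 9 13 10 12 1 6 7)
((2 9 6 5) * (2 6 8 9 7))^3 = ((2 7)(5 6)(8 9))^3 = (2 7)(5 6)(8 9)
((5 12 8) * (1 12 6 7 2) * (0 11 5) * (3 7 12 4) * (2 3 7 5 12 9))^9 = ((0 11 12 8)(1 4 7 3 5 6 9 2))^9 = (0 11 12 8)(1 4 7 3 5 6 9 2)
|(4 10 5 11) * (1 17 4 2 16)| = |(1 17 4 10 5 11 2 16)| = 8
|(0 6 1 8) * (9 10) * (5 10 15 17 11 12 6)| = |(0 5 10 9 15 17 11 12 6 1 8)| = 11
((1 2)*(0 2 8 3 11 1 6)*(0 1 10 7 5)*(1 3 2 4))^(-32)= (0 4 1 8 2 6 3 11 10 7 5)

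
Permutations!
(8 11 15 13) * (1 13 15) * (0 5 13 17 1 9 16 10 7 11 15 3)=[5, 17, 2, 0, 4, 13, 6, 11, 15, 16, 7, 9, 12, 8, 14, 3, 10, 1]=(0 5 13 8 15 3)(1 17)(7 11 9 16 10)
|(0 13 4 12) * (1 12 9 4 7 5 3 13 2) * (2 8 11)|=12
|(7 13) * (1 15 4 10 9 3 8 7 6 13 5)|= |(1 15 4 10 9 3 8 7 5)(6 13)|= 18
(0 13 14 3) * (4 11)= (0 13 14 3)(4 11)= [13, 1, 2, 0, 11, 5, 6, 7, 8, 9, 10, 4, 12, 14, 3]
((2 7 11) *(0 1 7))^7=((0 1 7 11 2))^7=(0 7 2 1 11)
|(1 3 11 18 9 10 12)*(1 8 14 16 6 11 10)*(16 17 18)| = |(1 3 10 12 8 14 17 18 9)(6 11 16)| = 9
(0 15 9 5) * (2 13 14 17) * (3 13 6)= (0 15 9 5)(2 6 3 13 14 17)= [15, 1, 6, 13, 4, 0, 3, 7, 8, 5, 10, 11, 12, 14, 17, 9, 16, 2]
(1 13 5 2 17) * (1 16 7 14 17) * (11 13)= (1 11 13 5 2)(7 14 17 16)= [0, 11, 1, 3, 4, 2, 6, 14, 8, 9, 10, 13, 12, 5, 17, 15, 7, 16]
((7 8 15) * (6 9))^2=((6 9)(7 8 15))^2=(7 15 8)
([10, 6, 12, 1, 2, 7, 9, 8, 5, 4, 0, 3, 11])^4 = (1 2)(3 4)(5 7 8)(6 12)(9 11)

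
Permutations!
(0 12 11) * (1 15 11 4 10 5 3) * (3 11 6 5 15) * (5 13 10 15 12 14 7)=(0 14 7 5 11)(1 3)(4 15 6 13 10 12)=[14, 3, 2, 1, 15, 11, 13, 5, 8, 9, 12, 0, 4, 10, 7, 6]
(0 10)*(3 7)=(0 10)(3 7)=[10, 1, 2, 7, 4, 5, 6, 3, 8, 9, 0]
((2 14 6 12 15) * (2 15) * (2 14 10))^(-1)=((15)(2 10)(6 12 14))^(-1)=(15)(2 10)(6 14 12)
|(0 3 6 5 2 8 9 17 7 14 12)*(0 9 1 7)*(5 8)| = 10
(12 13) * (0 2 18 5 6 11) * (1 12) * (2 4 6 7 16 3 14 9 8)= (0 4 6 11)(1 12 13)(2 18 5 7 16 3 14 9 8)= [4, 12, 18, 14, 6, 7, 11, 16, 2, 8, 10, 0, 13, 1, 9, 15, 3, 17, 5]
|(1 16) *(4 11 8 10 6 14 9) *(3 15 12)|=|(1 16)(3 15 12)(4 11 8 10 6 14 9)|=42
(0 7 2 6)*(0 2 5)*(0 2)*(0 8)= [7, 1, 6, 3, 4, 2, 8, 5, 0]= (0 7 5 2 6 8)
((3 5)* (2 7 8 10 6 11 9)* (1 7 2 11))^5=((1 7 8 10 6)(3 5)(9 11))^5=(3 5)(9 11)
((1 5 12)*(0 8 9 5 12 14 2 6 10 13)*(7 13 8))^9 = ((0 7 13)(1 12)(2 6 10 8 9 5 14))^9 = (1 12)(2 10 9 14 6 8 5)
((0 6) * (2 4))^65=((0 6)(2 4))^65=(0 6)(2 4)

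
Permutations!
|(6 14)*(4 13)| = 2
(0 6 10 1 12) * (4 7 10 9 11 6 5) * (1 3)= [5, 12, 2, 1, 7, 4, 9, 10, 8, 11, 3, 6, 0]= (0 5 4 7 10 3 1 12)(6 9 11)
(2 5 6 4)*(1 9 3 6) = (1 9 3 6 4 2 5) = [0, 9, 5, 6, 2, 1, 4, 7, 8, 3]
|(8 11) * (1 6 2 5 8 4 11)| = 10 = |(1 6 2 5 8)(4 11)|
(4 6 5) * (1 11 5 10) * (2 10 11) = (1 2 10)(4 6 11 5) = [0, 2, 10, 3, 6, 4, 11, 7, 8, 9, 1, 5]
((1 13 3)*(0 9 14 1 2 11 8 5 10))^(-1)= ((0 9 14 1 13 3 2 11 8 5 10))^(-1)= (0 10 5 8 11 2 3 13 1 14 9)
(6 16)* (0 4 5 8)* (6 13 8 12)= [4, 1, 2, 3, 5, 12, 16, 7, 0, 9, 10, 11, 6, 8, 14, 15, 13]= (0 4 5 12 6 16 13 8)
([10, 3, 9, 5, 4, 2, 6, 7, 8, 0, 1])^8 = [10, 3, 9, 5, 4, 2, 6, 7, 8, 0, 1]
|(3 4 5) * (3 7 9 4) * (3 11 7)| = |(3 11 7 9 4 5)| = 6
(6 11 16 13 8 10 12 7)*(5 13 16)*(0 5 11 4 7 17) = (0 5 13 8 10 12 17)(4 7 6) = [5, 1, 2, 3, 7, 13, 4, 6, 10, 9, 12, 11, 17, 8, 14, 15, 16, 0]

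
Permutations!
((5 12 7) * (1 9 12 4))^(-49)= ((1 9 12 7 5 4))^(-49)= (1 4 5 7 12 9)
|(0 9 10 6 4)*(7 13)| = |(0 9 10 6 4)(7 13)| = 10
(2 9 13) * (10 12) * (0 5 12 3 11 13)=(0 5 12 10 3 11 13 2 9)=[5, 1, 9, 11, 4, 12, 6, 7, 8, 0, 3, 13, 10, 2]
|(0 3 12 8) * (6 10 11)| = 12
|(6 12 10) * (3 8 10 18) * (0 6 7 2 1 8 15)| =|(0 6 12 18 3 15)(1 8 10 7 2)| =30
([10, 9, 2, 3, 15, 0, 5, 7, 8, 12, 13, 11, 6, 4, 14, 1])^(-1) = (0 5 6 12 9 1 15 4 13 10)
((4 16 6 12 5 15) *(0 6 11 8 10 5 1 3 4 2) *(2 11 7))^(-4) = (0 4 6 16 12 7 1 2 3)(5 15 11 8 10)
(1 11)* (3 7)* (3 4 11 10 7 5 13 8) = (1 10 7 4 11)(3 5 13 8) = [0, 10, 2, 5, 11, 13, 6, 4, 3, 9, 7, 1, 12, 8]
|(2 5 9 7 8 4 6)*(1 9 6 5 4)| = |(1 9 7 8)(2 4 5 6)| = 4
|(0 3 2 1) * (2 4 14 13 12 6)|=|(0 3 4 14 13 12 6 2 1)|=9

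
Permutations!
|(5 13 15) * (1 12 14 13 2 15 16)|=|(1 12 14 13 16)(2 15 5)|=15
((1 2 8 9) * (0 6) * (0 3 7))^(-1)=((0 6 3 7)(1 2 8 9))^(-1)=(0 7 3 6)(1 9 8 2)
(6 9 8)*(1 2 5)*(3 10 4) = (1 2 5)(3 10 4)(6 9 8) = [0, 2, 5, 10, 3, 1, 9, 7, 6, 8, 4]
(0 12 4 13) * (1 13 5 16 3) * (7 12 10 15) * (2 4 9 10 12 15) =[12, 13, 4, 1, 5, 16, 6, 15, 8, 10, 2, 11, 9, 0, 14, 7, 3] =(0 12 9 10 2 4 5 16 3 1 13)(7 15)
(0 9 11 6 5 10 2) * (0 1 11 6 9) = (1 11 9 6 5 10 2) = [0, 11, 1, 3, 4, 10, 5, 7, 8, 6, 2, 9]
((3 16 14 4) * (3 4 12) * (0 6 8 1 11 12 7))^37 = ((0 6 8 1 11 12 3 16 14 7))^37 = (0 16 11 6 14 12 8 7 3 1)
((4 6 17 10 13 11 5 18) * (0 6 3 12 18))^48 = (18)(0 5 11 13 10 17 6)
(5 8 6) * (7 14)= [0, 1, 2, 3, 4, 8, 5, 14, 6, 9, 10, 11, 12, 13, 7]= (5 8 6)(7 14)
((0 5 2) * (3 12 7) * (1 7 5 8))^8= (12)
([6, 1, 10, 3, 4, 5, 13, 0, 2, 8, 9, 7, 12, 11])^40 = [0, 1, 2, 3, 4, 5, 6, 7, 8, 9, 10, 11, 12, 13]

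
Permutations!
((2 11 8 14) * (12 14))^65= ((2 11 8 12 14))^65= (14)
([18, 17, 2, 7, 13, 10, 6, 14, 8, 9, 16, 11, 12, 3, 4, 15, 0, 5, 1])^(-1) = [16, 18, 2, 13, 14, 17, 6, 3, 8, 9, 5, 11, 12, 4, 7, 15, 10, 1, 0]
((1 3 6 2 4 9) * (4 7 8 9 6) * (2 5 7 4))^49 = (1 6 9 4 8 2 7 3 5)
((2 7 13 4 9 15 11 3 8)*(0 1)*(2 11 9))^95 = ((0 1)(2 7 13 4)(3 8 11)(9 15))^95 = (0 1)(2 4 13 7)(3 11 8)(9 15)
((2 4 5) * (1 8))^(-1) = (1 8)(2 5 4)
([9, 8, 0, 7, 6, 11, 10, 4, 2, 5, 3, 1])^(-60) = (0 11 2 5 8 9 1)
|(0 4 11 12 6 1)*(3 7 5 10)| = 12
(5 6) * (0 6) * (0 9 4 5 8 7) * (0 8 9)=(0 6 9 4 5)(7 8)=[6, 1, 2, 3, 5, 0, 9, 8, 7, 4]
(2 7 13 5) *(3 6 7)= [0, 1, 3, 6, 4, 2, 7, 13, 8, 9, 10, 11, 12, 5]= (2 3 6 7 13 5)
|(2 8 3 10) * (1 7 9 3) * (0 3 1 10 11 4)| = |(0 3 11 4)(1 7 9)(2 8 10)| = 12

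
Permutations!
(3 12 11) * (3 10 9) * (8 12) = [0, 1, 2, 8, 4, 5, 6, 7, 12, 3, 9, 10, 11] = (3 8 12 11 10 9)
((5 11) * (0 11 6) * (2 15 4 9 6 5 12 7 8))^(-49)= ((0 11 12 7 8 2 15 4 9 6))^(-49)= (0 11 12 7 8 2 15 4 9 6)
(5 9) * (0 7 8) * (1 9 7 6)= [6, 9, 2, 3, 4, 7, 1, 8, 0, 5]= (0 6 1 9 5 7 8)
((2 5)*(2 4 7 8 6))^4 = (2 8 4)(5 6 7)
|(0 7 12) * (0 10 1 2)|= 6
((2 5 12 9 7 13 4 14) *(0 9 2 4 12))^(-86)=(14)(0 2 13 9 5 12 7)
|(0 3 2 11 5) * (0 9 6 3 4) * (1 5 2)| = |(0 4)(1 5 9 6 3)(2 11)| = 10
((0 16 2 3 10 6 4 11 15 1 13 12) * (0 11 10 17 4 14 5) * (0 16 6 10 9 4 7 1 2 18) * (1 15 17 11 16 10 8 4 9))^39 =(0 5 4 12)(1 16 6 10)(2 17)(3 7)(8 13 18 14)(11 15)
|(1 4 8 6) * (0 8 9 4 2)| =10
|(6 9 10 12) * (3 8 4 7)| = |(3 8 4 7)(6 9 10 12)| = 4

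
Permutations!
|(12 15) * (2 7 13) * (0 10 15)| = |(0 10 15 12)(2 7 13)| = 12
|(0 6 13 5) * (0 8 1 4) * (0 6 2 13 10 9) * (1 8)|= 9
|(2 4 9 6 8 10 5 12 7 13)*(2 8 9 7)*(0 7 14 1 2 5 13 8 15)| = |(0 7 8 10 13 15)(1 2 4 14)(5 12)(6 9)| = 12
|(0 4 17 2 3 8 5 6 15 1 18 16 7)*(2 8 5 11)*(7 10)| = |(0 4 17 8 11 2 3 5 6 15 1 18 16 10 7)| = 15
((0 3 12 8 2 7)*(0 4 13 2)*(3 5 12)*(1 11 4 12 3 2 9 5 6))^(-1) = ((0 6 1 11 4 13 9 5 3 2 7 12 8))^(-1) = (0 8 12 7 2 3 5 9 13 4 11 1 6)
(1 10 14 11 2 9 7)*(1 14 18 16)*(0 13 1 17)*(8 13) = [8, 10, 9, 3, 4, 5, 6, 14, 13, 7, 18, 2, 12, 1, 11, 15, 17, 0, 16] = (0 8 13 1 10 18 16 17)(2 9 7 14 11)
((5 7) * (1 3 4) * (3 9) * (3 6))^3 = ((1 9 6 3 4)(5 7))^3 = (1 3 9 4 6)(5 7)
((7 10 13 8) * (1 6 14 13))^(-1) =(1 10 7 8 13 14 6)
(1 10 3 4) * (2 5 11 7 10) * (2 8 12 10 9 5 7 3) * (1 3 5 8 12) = (1 12 10 2 7 9 8)(3 4)(5 11) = [0, 12, 7, 4, 3, 11, 6, 9, 1, 8, 2, 5, 10]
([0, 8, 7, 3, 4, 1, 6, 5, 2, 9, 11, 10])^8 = [0, 7, 1, 3, 4, 2, 6, 8, 5, 9, 10, 11]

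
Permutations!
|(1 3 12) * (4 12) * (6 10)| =4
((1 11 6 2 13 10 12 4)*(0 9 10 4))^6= (13)(0 10)(9 12)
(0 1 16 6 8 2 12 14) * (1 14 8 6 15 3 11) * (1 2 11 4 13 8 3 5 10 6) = (0 14)(1 16 15 5 10 6)(2 12 3 4 13 8 11) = [14, 16, 12, 4, 13, 10, 1, 7, 11, 9, 6, 2, 3, 8, 0, 5, 15]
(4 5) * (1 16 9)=(1 16 9)(4 5)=[0, 16, 2, 3, 5, 4, 6, 7, 8, 1, 10, 11, 12, 13, 14, 15, 9]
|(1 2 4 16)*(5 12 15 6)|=4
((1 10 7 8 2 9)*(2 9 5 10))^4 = (1 7 2 8 5 9 10)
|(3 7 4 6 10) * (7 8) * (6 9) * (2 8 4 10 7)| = 6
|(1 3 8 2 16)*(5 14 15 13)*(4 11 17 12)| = 20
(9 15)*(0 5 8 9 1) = (0 5 8 9 15 1) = [5, 0, 2, 3, 4, 8, 6, 7, 9, 15, 10, 11, 12, 13, 14, 1]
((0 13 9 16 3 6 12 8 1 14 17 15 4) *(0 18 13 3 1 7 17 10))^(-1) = ((0 3 6 12 8 7 17 15 4 18 13 9 16 1 14 10))^(-1) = (0 10 14 1 16 9 13 18 4 15 17 7 8 12 6 3)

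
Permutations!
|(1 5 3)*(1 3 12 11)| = |(1 5 12 11)| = 4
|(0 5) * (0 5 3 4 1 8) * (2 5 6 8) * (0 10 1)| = |(0 3 4)(1 2 5 6 8 10)| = 6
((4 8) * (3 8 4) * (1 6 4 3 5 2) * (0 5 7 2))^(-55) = (0 5)(1 6 4 3 8 7 2)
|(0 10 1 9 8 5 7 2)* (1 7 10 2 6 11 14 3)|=|(0 2)(1 9 8 5 10 7 6 11 14 3)|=10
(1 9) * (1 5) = (1 9 5) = [0, 9, 2, 3, 4, 1, 6, 7, 8, 5]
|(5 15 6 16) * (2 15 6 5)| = 5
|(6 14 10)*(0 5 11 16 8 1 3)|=|(0 5 11 16 8 1 3)(6 14 10)|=21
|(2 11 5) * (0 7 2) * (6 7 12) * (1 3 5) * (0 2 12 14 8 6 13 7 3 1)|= |(0 14 8 6 3 5 2 11)(7 12 13)|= 24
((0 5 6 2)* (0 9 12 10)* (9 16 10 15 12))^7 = (0 5 6 2 16 10)(12 15) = ((0 5 6 2 16 10)(12 15))^7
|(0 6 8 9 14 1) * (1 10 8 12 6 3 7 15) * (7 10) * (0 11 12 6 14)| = |(0 3 10 8 9)(1 11 12 14 7 15)| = 30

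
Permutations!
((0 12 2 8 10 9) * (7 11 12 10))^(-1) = ((0 10 9)(2 8 7 11 12))^(-1) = (0 9 10)(2 12 11 7 8)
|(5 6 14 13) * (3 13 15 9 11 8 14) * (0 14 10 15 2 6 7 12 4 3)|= 60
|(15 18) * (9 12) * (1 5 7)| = 6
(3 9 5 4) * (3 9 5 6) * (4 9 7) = (3 5 9 6)(4 7) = [0, 1, 2, 5, 7, 9, 3, 4, 8, 6]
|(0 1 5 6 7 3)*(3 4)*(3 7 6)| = |(0 1 5 3)(4 7)| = 4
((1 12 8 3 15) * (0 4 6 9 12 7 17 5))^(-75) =(0 7 3 9)(1 8 6 5)(4 17 15 12)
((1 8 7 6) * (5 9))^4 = ((1 8 7 6)(5 9))^4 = (9)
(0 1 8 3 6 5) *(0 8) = (0 1)(3 6 5 8) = [1, 0, 2, 6, 4, 8, 5, 7, 3]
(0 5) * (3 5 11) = (0 11 3 5) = [11, 1, 2, 5, 4, 0, 6, 7, 8, 9, 10, 3]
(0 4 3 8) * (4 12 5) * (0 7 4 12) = (3 8 7 4)(5 12) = [0, 1, 2, 8, 3, 12, 6, 4, 7, 9, 10, 11, 5]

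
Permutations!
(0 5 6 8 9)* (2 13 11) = [5, 1, 13, 3, 4, 6, 8, 7, 9, 0, 10, 2, 12, 11] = (0 5 6 8 9)(2 13 11)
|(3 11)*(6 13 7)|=|(3 11)(6 13 7)|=6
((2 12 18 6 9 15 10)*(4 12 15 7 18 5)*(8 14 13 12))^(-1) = (2 10 15)(4 5 12 13 14 8)(6 18 7 9)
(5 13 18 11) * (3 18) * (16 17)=(3 18 11 5 13)(16 17)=[0, 1, 2, 18, 4, 13, 6, 7, 8, 9, 10, 5, 12, 3, 14, 15, 17, 16, 11]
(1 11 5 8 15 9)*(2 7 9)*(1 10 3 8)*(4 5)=[0, 11, 7, 8, 5, 1, 6, 9, 15, 10, 3, 4, 12, 13, 14, 2]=(1 11 4 5)(2 7 9 10 3 8 15)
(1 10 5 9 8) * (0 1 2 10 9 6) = [1, 9, 10, 3, 4, 6, 0, 7, 2, 8, 5] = (0 1 9 8 2 10 5 6)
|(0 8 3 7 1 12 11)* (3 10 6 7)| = 8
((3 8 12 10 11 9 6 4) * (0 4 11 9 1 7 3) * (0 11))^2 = (0 11 7 8 10 6 4 1 3 12 9) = ((0 4 11 1 7 3 8 12 10 9 6))^2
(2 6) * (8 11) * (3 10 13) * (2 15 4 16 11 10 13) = (2 6 15 4 16 11 8 10)(3 13) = [0, 1, 6, 13, 16, 5, 15, 7, 10, 9, 2, 8, 12, 3, 14, 4, 11]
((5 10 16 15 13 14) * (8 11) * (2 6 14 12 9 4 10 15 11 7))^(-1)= (2 7 8 11 16 10 4 9 12 13 15 5 14 6)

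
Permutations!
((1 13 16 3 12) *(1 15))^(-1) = (1 15 12 3 16 13)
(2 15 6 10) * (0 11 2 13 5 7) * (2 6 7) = (0 11 6 10 13 5 2 15 7) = [11, 1, 15, 3, 4, 2, 10, 0, 8, 9, 13, 6, 12, 5, 14, 7]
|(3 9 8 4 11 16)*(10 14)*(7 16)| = |(3 9 8 4 11 7 16)(10 14)| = 14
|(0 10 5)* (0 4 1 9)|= 6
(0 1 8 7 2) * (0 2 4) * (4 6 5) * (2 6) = (0 1 8 7 2 6 5 4) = [1, 8, 6, 3, 0, 4, 5, 2, 7]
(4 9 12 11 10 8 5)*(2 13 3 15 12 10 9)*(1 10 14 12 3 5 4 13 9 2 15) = [0, 10, 9, 1, 15, 13, 6, 7, 4, 14, 8, 2, 11, 5, 12, 3] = (1 10 8 4 15 3)(2 9 14 12 11)(5 13)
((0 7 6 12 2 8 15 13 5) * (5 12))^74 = (0 6)(2 12 13 15 8)(5 7)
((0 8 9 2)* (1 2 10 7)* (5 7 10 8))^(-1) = (10)(0 2 1 7 5)(8 9)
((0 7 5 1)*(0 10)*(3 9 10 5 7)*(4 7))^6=(0 9)(3 10)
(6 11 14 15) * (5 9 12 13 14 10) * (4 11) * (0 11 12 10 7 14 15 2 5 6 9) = (0 11 7 14 2 5)(4 12 13 15 9 10 6) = [11, 1, 5, 3, 12, 0, 4, 14, 8, 10, 6, 7, 13, 15, 2, 9]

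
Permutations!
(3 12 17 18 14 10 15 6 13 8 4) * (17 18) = (3 12 18 14 10 15 6 13 8 4) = [0, 1, 2, 12, 3, 5, 13, 7, 4, 9, 15, 11, 18, 8, 10, 6, 16, 17, 14]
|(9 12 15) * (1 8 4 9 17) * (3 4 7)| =|(1 8 7 3 4 9 12 15 17)| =9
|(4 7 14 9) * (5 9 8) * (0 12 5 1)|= 9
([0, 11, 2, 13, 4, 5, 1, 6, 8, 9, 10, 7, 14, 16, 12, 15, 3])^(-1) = (1 6 7 11)(3 16 13)(12 14)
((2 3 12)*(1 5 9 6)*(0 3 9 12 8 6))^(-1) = (0 9 2 12 5 1 6 8 3)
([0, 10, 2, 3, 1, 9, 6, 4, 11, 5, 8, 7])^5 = [0, 4, 2, 3, 7, 9, 6, 11, 10, 5, 1, 8]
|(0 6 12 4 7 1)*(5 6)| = 7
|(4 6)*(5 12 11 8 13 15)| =6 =|(4 6)(5 12 11 8 13 15)|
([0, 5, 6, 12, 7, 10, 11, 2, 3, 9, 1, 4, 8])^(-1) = (1 10 5)(2 7 4 11 6)(3 8 12)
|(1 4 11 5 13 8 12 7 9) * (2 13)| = |(1 4 11 5 2 13 8 12 7 9)| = 10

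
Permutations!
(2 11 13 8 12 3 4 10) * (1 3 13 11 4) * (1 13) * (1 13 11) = (1 3 11)(2 4 10)(8 12 13) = [0, 3, 4, 11, 10, 5, 6, 7, 12, 9, 2, 1, 13, 8]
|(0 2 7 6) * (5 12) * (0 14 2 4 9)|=|(0 4 9)(2 7 6 14)(5 12)|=12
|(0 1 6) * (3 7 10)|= |(0 1 6)(3 7 10)|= 3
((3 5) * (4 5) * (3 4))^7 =((4 5))^7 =(4 5)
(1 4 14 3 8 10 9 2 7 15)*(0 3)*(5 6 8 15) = [3, 4, 7, 15, 14, 6, 8, 5, 10, 2, 9, 11, 12, 13, 0, 1] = (0 3 15 1 4 14)(2 7 5 6 8 10 9)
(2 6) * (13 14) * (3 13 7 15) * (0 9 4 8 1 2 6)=(0 9 4 8 1 2)(3 13 14 7 15)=[9, 2, 0, 13, 8, 5, 6, 15, 1, 4, 10, 11, 12, 14, 7, 3]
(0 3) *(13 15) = (0 3)(13 15) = [3, 1, 2, 0, 4, 5, 6, 7, 8, 9, 10, 11, 12, 15, 14, 13]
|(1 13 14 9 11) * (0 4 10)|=15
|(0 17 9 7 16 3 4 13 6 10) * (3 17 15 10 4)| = |(0 15 10)(4 13 6)(7 16 17 9)| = 12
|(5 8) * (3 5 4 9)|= 5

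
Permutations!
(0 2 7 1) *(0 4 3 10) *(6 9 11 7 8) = (0 2 8 6 9 11 7 1 4 3 10) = [2, 4, 8, 10, 3, 5, 9, 1, 6, 11, 0, 7]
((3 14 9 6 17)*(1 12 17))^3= (1 3 6 17 9 12 14)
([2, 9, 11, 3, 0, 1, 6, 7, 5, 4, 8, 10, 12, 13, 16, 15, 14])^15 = (0 1 10)(2 9 8)(4 5 11)(14 16)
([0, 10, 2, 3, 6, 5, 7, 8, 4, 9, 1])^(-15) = (1 10)(4 6 7 8)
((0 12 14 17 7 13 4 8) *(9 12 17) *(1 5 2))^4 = (0 4 7)(1 5 2)(8 13 17)(9 12 14)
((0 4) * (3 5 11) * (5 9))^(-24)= ((0 4)(3 9 5 11))^(-24)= (11)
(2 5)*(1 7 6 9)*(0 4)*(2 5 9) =[4, 7, 9, 3, 0, 5, 2, 6, 8, 1] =(0 4)(1 7 6 2 9)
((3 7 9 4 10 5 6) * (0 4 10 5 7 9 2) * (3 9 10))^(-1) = (0 2 7 10 3 9 6 5 4)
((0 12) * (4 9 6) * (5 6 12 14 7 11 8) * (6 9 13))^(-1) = ((0 14 7 11 8 5 9 12)(4 13 6))^(-1) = (0 12 9 5 8 11 7 14)(4 6 13)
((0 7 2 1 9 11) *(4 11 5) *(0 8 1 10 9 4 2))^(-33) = (0 7)(1 8 11 4)(2 5 9 10)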